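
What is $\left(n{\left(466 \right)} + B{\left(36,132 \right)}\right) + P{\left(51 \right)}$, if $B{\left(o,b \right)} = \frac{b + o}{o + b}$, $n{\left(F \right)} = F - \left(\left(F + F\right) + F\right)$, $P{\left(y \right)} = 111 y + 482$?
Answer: $5212$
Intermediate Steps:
$P{\left(y \right)} = 482 + 111 y$
$n{\left(F \right)} = - 2 F$ ($n{\left(F \right)} = F - \left(2 F + F\right) = F - 3 F = - 2 F$)
$B{\left(o,b \right)} = 1$ ($B{\left(o,b \right)} = \frac{b + o}{b + o} = 1$)
$\left(n{\left(466 \right)} + B{\left(36,132 \right)}\right) + P{\left(51 \right)} = \left(\left(-2\right) 466 + 1\right) + \left(482 + 111 \cdot 51\right) = \left(-932 + 1\right) + \left(482 + 5661\right) = -931 + 6143 = 5212$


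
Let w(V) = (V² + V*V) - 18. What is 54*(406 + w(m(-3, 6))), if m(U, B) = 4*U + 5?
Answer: 26244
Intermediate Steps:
m(U, B) = 5 + 4*U
w(V) = -18 + 2*V² (w(V) = (V² + V²) - 18 = 2*V² - 18 = -18 + 2*V²)
54*(406 + w(m(-3, 6))) = 54*(406 + (-18 + 2*(5 + 4*(-3))²)) = 54*(406 + (-18 + 2*(5 - 12)²)) = 54*(406 + (-18 + 2*(-7)²)) = 54*(406 + (-18 + 2*49)) = 54*(406 + (-18 + 98)) = 54*(406 + 80) = 54*486 = 26244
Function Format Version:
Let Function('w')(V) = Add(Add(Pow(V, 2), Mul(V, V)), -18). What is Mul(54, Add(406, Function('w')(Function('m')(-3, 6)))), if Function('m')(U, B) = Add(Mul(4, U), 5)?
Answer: 26244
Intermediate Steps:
Function('m')(U, B) = Add(5, Mul(4, U))
Function('w')(V) = Add(-18, Mul(2, Pow(V, 2))) (Function('w')(V) = Add(Add(Pow(V, 2), Pow(V, 2)), -18) = Add(Mul(2, Pow(V, 2)), -18) = Add(-18, Mul(2, Pow(V, 2))))
Mul(54, Add(406, Function('w')(Function('m')(-3, 6)))) = Mul(54, Add(406, Add(-18, Mul(2, Pow(Add(5, Mul(4, -3)), 2))))) = Mul(54, Add(406, Add(-18, Mul(2, Pow(Add(5, -12), 2))))) = Mul(54, Add(406, Add(-18, Mul(2, Pow(-7, 2))))) = Mul(54, Add(406, Add(-18, Mul(2, 49)))) = Mul(54, Add(406, Add(-18, 98))) = Mul(54, Add(406, 80)) = Mul(54, 486) = 26244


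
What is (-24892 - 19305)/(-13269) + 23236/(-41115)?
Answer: 167649019/60617215 ≈ 2.7657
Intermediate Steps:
(-24892 - 19305)/(-13269) + 23236/(-41115) = -44197*(-1/13269) + 23236*(-1/41115) = 44197/13269 - 23236/41115 = 167649019/60617215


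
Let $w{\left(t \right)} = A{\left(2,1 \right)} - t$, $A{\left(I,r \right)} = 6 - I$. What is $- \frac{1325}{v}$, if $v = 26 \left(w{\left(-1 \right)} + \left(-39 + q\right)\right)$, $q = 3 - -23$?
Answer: $\frac{1325}{208} \approx 6.3702$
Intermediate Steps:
$q = 26$ ($q = 3 + 23 = 26$)
$w{\left(t \right)} = 4 - t$ ($w{\left(t \right)} = \left(6 - 2\right) - t = 4 - t$)
$v = -208$ ($v = 26 \left(\left(4 - -1\right) + \left(-39 + 26\right)\right) = 26 \left(\left(4 + 1\right) - 13\right) = 26 \left(5 - 13\right) = 26 \left(-8\right) = -208$)
$- \frac{1325}{v} = - \frac{1325}{-208} = \left(-1325\right) \left(- \frac{1}{208}\right) = \frac{1325}{208}$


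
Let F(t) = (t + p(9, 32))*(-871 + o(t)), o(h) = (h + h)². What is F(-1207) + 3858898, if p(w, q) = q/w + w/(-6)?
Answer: -42100680187/6 ≈ -7.0168e+9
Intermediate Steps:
o(h) = 4*h² (o(h) = (2*h)² = 4*h²)
p(w, q) = -w/6 + q/w (p(w, q) = q/w + w*(-⅙) = q/w - w/6 = -w/6 + q/w)
F(t) = (-871 + 4*t²)*(37/18 + t) (F(t) = (t + (-⅙*9 + 32/9))*(-871 + 4*t²) = (t + (-3/2 + 32*(⅑)))*(-871 + 4*t²) = (t + (-3/2 + 32/9))*(-871 + 4*t²) = (t + 37/18)*(-871 + 4*t²) = (37/18 + t)*(-871 + 4*t²) = (-871 + 4*t²)*(37/18 + t))
F(-1207) + 3858898 = (-32227/18 - 871*(-1207) + 4*(-1207)³ + (74/9)*(-1207)²) + 3858898 = (-32227/18 + 1051297 + 4*(-1758416743) + (74/9)*1456849) + 3858898 = (-32227/18 + 1051297 - 7033666972 + 107806826/9) + 3858898 = -42123833575/6 + 3858898 = -42100680187/6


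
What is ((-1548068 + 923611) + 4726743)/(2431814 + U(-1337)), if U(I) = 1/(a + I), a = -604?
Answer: 7962537126/4720150973 ≈ 1.6869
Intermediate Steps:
U(I) = 1/(-604 + I)
((-1548068 + 923611) + 4726743)/(2431814 + U(-1337)) = ((-1548068 + 923611) + 4726743)/(2431814 + 1/(-604 - 1337)) = (-624457 + 4726743)/(2431814 + 1/(-1941)) = 4102286/(2431814 - 1/1941) = 4102286/(4720150973/1941) = 4102286*(1941/4720150973) = 7962537126/4720150973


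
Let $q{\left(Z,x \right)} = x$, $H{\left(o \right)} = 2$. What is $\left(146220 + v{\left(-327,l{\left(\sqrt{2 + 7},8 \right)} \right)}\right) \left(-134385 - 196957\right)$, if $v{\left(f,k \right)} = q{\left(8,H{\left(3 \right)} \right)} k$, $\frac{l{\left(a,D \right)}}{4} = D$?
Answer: $-48470033128$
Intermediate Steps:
$l{\left(a,D \right)} = 4 D$
$v{\left(f,k \right)} = 2 k$
$\left(146220 + v{\left(-327,l{\left(\sqrt{2 + 7},8 \right)} \right)}\right) \left(-134385 - 196957\right) = \left(146220 + 2 \cdot 4 \cdot 8\right) \left(-134385 - 196957\right) = \left(146220 + 2 \cdot 32\right) \left(-331342\right) = \left(146220 + 64\right) \left(-331342\right) = 146284 \left(-331342\right) = -48470033128$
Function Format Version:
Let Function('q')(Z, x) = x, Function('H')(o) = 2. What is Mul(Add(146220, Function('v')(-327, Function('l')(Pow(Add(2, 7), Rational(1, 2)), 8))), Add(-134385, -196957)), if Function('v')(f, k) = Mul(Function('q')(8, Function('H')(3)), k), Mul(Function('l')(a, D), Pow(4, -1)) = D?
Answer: -48470033128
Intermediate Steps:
Function('l')(a, D) = Mul(4, D)
Function('v')(f, k) = Mul(2, k)
Mul(Add(146220, Function('v')(-327, Function('l')(Pow(Add(2, 7), Rational(1, 2)), 8))), Add(-134385, -196957)) = Mul(Add(146220, Mul(2, Mul(4, 8))), Add(-134385, -196957)) = Mul(Add(146220, Mul(2, 32)), -331342) = Mul(Add(146220, 64), -331342) = Mul(146284, -331342) = -48470033128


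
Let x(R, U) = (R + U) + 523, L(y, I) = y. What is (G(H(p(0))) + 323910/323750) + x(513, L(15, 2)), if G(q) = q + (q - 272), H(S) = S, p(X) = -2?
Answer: 25123016/32375 ≈ 776.00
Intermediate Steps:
x(R, U) = 523 + R + U
G(q) = -272 + 2*q (G(q) = q + (-272 + q) = -272 + 2*q)
(G(H(p(0))) + 323910/323750) + x(513, L(15, 2)) = ((-272 + 2*(-2)) + 323910/323750) + (523 + 513 + 15) = ((-272 - 4) + 323910*(1/323750)) + 1051 = (-276 + 32391/32375) + 1051 = -8903109/32375 + 1051 = 25123016/32375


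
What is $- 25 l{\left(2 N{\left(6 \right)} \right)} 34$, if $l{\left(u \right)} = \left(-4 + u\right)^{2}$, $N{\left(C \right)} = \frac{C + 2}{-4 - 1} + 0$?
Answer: $-44064$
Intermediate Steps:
$N{\left(C \right)} = - \frac{2}{5} - \frac{C}{5}$ ($N{\left(C \right)} = \frac{2 + C}{-5} + 0 = \left(2 + C\right) \left(- \frac{1}{5}\right) + 0 = \left(- \frac{2}{5} - \frac{C}{5}\right) + 0 = - \frac{2}{5} - \frac{C}{5}$)
$- 25 l{\left(2 N{\left(6 \right)} \right)} 34 = - 25 \left(-4 + 2 \left(- \frac{2}{5} - \frac{6}{5}\right)\right)^{2} \cdot 34 = - 25 \left(-4 + 2 \left(- \frac{8}{5}\right)\right)^{2} \cdot 34 = - 25 \left(-4 - \frac{16}{5}\right)^{2} \cdot 34 = - 25 \left(- \frac{36}{5}\right)^{2} \cdot 34 = \left(-25\right) \frac{1296}{25} \cdot 34 = \left(-1296\right) 34 = -44064$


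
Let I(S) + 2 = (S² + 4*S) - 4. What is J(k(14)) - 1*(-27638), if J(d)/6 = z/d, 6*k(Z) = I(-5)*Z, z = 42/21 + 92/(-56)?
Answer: 1354217/49 ≈ 27637.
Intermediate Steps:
z = 5/14 (z = 42*(1/21) + 92*(-1/56) = 2 - 23/14 = 5/14 ≈ 0.35714)
I(S) = -6 + S² + 4*S (I(S) = -2 + ((S² + 4*S) - 4) = -2 + (-4 + S² + 4*S) = -6 + S² + 4*S)
k(Z) = -Z/6 (k(Z) = ((-6 + (-5)² + 4*(-5))*Z)/6 = ((-6 + 25 - 20)*Z)/6 = (-Z)/6 = -Z/6)
J(d) = 15/(7*d) (J(d) = 6*(5/(14*d)) = 15/(7*d))
J(k(14)) - 1*(-27638) = 15/(7*((-⅙*14))) - 1*(-27638) = 15/(7*(-7/3)) + 27638 = (15/7)*(-3/7) + 27638 = -45/49 + 27638 = 1354217/49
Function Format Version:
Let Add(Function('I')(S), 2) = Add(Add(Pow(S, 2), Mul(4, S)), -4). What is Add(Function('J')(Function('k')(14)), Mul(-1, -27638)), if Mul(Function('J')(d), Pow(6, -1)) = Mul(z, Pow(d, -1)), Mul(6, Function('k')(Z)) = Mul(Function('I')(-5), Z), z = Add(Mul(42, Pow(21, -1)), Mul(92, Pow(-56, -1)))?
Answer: Rational(1354217, 49) ≈ 27637.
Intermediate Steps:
z = Rational(5, 14) (z = Add(Mul(42, Rational(1, 21)), Mul(92, Rational(-1, 56))) = Add(2, Rational(-23, 14)) = Rational(5, 14) ≈ 0.35714)
Function('I')(S) = Add(-6, Pow(S, 2), Mul(4, S)) (Function('I')(S) = Add(-2, Add(Add(Pow(S, 2), Mul(4, S)), -4)) = Add(-2, Add(-4, Pow(S, 2), Mul(4, S))) = Add(-6, Pow(S, 2), Mul(4, S)))
Function('k')(Z) = Mul(Rational(-1, 6), Z) (Function('k')(Z) = Mul(Rational(1, 6), Mul(Add(-6, Pow(-5, 2), Mul(4, -5)), Z)) = Mul(Rational(1, 6), Mul(Add(-6, 25, -20), Z)) = Mul(Rational(1, 6), Mul(-1, Z)) = Mul(Rational(-1, 6), Z))
Function('J')(d) = Mul(Rational(15, 7), Pow(d, -1)) (Function('J')(d) = Mul(6, Mul(Rational(5, 14), Pow(d, -1))) = Mul(Rational(15, 7), Pow(d, -1)))
Add(Function('J')(Function('k')(14)), Mul(-1, -27638)) = Add(Mul(Rational(15, 7), Pow(Mul(Rational(-1, 6), 14), -1)), Mul(-1, -27638)) = Add(Mul(Rational(15, 7), Pow(Rational(-7, 3), -1)), 27638) = Add(Mul(Rational(15, 7), Rational(-3, 7)), 27638) = Add(Rational(-45, 49), 27638) = Rational(1354217, 49)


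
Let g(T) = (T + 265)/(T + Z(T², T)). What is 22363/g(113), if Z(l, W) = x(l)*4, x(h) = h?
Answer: 381579869/126 ≈ 3.0284e+6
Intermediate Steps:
Z(l, W) = 4*l (Z(l, W) = l*4 = 4*l)
g(T) = (265 + T)/(T + 4*T²) (g(T) = (T + 265)/(T + 4*T²) = (265 + T)/(T + 4*T²))
22363/g(113) = 22363/(((265 + 113)/(113*(1 + 4*113)))) = 22363/(((1/113)*378/(1 + 452))) = 22363/(((1/113)*378/453)) = 22363/(((1/113)*(1/453)*378)) = 22363/(126/17063) = 22363*(17063/126) = 381579869/126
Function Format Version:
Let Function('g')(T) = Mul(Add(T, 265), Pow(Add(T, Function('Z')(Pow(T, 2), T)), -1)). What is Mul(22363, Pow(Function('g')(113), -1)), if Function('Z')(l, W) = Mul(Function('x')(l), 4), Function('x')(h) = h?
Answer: Rational(381579869, 126) ≈ 3.0284e+6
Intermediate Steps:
Function('Z')(l, W) = Mul(4, l) (Function('Z')(l, W) = Mul(l, 4) = Mul(4, l))
Function('g')(T) = Mul(Pow(Add(T, Mul(4, Pow(T, 2))), -1), Add(265, T)) (Function('g')(T) = Mul(Add(T, 265), Pow(Add(T, Mul(4, Pow(T, 2))), -1)) = Mul(Add(265, T), Pow(Add(T, Mul(4, Pow(T, 2))), -1)) = Mul(Pow(Add(T, Mul(4, Pow(T, 2))), -1), Add(265, T)))
Mul(22363, Pow(Function('g')(113), -1)) = Mul(22363, Pow(Mul(Pow(113, -1), Pow(Add(1, Mul(4, 113)), -1), Add(265, 113)), -1)) = Mul(22363, Pow(Mul(Rational(1, 113), Pow(Add(1, 452), -1), 378), -1)) = Mul(22363, Pow(Mul(Rational(1, 113), Pow(453, -1), 378), -1)) = Mul(22363, Pow(Mul(Rational(1, 113), Rational(1, 453), 378), -1)) = Mul(22363, Pow(Rational(126, 17063), -1)) = Mul(22363, Rational(17063, 126)) = Rational(381579869, 126)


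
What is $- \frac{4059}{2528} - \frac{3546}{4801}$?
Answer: $- \frac{28451547}{12136928} \approx -2.3442$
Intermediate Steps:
$- \frac{4059}{2528} - \frac{3546}{4801} = - \frac{28451547}{12136928}$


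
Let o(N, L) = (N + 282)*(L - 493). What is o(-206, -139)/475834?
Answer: -24016/237917 ≈ -0.10094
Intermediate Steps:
o(N, L) = (-493 + L)*(282 + N) (o(N, L) = (282 + N)*(-493 + L) = (-493 + L)*(282 + N))
o(-206, -139)/475834 = (-139026 - 493*(-206) + 282*(-139) - 139*(-206))/475834 = (-139026 + 101558 - 39198 + 28634)*(1/475834) = -48032*1/475834 = -24016/237917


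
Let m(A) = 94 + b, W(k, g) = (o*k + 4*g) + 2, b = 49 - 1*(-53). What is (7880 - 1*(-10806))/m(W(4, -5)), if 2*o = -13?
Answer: 9343/98 ≈ 95.337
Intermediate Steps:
o = -13/2 (o = (½)*(-13) = -13/2 ≈ -6.5000)
b = 102 (b = 49 + 53 = 102)
W(k, g) = 2 + 4*g - 13*k/2 (W(k, g) = (-13*k/2 + 4*g) + 2 = (4*g - 13*k/2) + 2 = 2 + 4*g - 13*k/2)
m(A) = 196 (m(A) = 94 + 102 = 196)
(7880 - 1*(-10806))/m(W(4, -5)) = (7880 - 1*(-10806))/196 = (7880 + 10806)*(1/196) = 18686*(1/196) = 9343/98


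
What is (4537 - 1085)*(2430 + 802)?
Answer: 11156864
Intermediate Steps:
(4537 - 1085)*(2430 + 802) = 3452*3232 = 11156864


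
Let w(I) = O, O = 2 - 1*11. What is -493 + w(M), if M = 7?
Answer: -502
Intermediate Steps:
O = -9 (O = 2 - 11 = -9)
w(I) = -9
-493 + w(M) = -493 - 9 = -502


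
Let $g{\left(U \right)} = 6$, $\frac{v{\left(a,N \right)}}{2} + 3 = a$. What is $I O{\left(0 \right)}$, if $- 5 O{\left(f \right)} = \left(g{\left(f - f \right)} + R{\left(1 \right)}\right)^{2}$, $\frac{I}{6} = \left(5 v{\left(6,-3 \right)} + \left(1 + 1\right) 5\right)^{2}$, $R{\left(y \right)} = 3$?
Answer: $-155520$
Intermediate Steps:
$v{\left(a,N \right)} = -6 + 2 a$
$I = 9600$ ($I = 6 \left(5 \left(-6 + 2 \cdot 6\right) + \left(1 + 1\right) 5\right)^{2} = 6 \left(5 \left(-6 + 12\right) + 2 \cdot 5\right)^{2} = 6 \left(5 \cdot 6 + 10\right)^{2} = 6 \left(30 + 10\right)^{2} = 6 \cdot 40^{2} = 6 \cdot 1600 = 9600$)
$O{\left(f \right)} = - \frac{81}{5}$ ($O{\left(f \right)} = - \frac{\left(6 + 3\right)^{2}}{5} = - \frac{9^{2}}{5} = \left(- \frac{1}{5}\right) 81 = - \frac{81}{5}$)
$I O{\left(0 \right)} = 9600 \left(- \frac{81}{5}\right) = -155520$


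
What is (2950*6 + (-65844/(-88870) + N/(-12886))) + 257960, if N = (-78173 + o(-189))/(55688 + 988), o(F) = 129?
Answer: 2236440925923759433/8113019350290 ≈ 2.7566e+5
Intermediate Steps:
N = -19511/14169 (N = (-78173 + 129)/(55688 + 988) = -78044/56676 = -78044*1/56676 = -19511/14169 ≈ -1.3770)
(2950*6 + (-65844/(-88870) + N/(-12886))) + 257960 = (2950*6 + (-65844/(-88870) - 19511/14169/(-12886))) + 257960 = (17700 + (-65844*(-1/88870) - 19511/14169*(-1/12886))) + 257960 = (17700 + (32922/44435 + 19511/182581734)) + 257960 = (17700 + 6011822818033/8113019350290) + 257960 = 143606454322951033/8113019350290 + 257960 = 2236440925923759433/8113019350290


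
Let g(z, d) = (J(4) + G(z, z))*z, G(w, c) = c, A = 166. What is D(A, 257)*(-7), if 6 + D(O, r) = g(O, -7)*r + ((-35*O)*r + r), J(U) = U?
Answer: -40317347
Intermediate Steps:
g(z, d) = z*(4 + z) (g(z, d) = (4 + z)*z = z*(4 + z))
D(O, r) = -6 + r - 35*O*r + O*r*(4 + O) (D(O, r) = -6 + ((O*(4 + O))*r + ((-35*O)*r + r)) = -6 + (O*r*(4 + O) + (-35*O*r + r)) = -6 + (O*r*(4 + O) + (r - 35*O*r)) = -6 + (r - 35*O*r + O*r*(4 + O)) = -6 + r - 35*O*r + O*r*(4 + O))
D(A, 257)*(-7) = (-6 + 257 + 257*166² - 31*166*257)*(-7) = (-6 + 257 + 257*27556 - 1322522)*(-7) = (-6 + 257 + 7081892 - 1322522)*(-7) = 5759621*(-7) = -40317347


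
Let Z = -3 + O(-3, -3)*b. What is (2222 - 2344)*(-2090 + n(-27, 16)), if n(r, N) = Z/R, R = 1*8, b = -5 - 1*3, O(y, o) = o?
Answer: 1018639/4 ≈ 2.5466e+5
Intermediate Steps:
b = -8 (b = -5 - 3 = -8)
R = 8
Z = 21 (Z = -3 - 3*(-8) = -3 + 24 = 21)
n(r, N) = 21/8
(2222 - 2344)*(-2090 + n(-27, 16)) = (2222 - 2344)*(-2090 + 21/8) = -122*(-16699/8) = 1018639/4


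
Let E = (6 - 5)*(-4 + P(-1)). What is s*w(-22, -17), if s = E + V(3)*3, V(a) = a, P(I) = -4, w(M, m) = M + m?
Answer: -39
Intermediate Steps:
E = -8 (E = (6 - 5)*(-4 - 4) = 1*(-8) = -8)
s = 1 (s = -8 + 3*3 = -8 + 9 = 1)
s*w(-22, -17) = 1*(-22 - 17) = 1*(-39) = -39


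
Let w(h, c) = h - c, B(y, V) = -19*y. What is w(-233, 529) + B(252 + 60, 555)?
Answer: -6690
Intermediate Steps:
w(-233, 529) + B(252 + 60, 555) = (-233 - 1*529) - 19*(252 + 60) = (-233 - 529) - 19*312 = -762 - 5928 = -6690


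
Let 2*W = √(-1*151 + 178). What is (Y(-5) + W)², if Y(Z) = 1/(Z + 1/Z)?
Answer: 1147/169 - 15*√3/26 ≈ 5.7877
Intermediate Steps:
W = 3*√3/2 (W = √(-1*151 + 178)/2 = √(-151 + 178)/2 = √27/2 = (3*√3)/2 = 3*√3/2 ≈ 2.5981)
(Y(-5) + W)² = (-5/(1 + (-5)²) + 3*√3/2)² = (-5/(1 + 25) + 3*√3/2)² = (-5/26 + 3*√3/2)²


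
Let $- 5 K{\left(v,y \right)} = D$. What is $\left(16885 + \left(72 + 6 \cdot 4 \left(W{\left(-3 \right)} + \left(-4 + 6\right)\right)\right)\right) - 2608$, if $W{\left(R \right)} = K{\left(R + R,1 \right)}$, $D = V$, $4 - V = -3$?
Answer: $\frac{71817}{5} \approx 14363.0$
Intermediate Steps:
$V = 7$ ($V = 4 - -3 = 4 + 3 = 7$)
$D = 7$
$K{\left(v,y \right)} = - \frac{7}{5}$ ($K{\left(v,y \right)} = \left(- \frac{1}{5}\right) 7 = - \frac{7}{5}$)
$W{\left(R \right)} = - \frac{7}{5}$
$\left(16885 + \left(72 + 6 \cdot 4 \left(W{\left(-3 \right)} + \left(-4 + 6\right)\right)\right)\right) - 2608 = \left(16885 + \left(72 + 6 \cdot 4 \left(- \frac{7}{5} + \left(-4 + 6\right)\right)\right)\right) - 2608 = \left(16885 + \left(72 + 6 \cdot 4 \left(- \frac{7}{5} + 2\right)\right)\right) - 2608 = \left(16885 + \left(72 + 6 \cdot 4 \cdot \frac{3}{5}\right)\right) - 2608 = \left(16885 + \left(72 + 6 \cdot \frac{12}{5}\right)\right) - 2608 = \left(16885 + \left(72 + \frac{72}{5}\right)\right) - 2608 = \left(16885 + \frac{432}{5}\right) - 2608 = \frac{84857}{5} - 2608 = \frac{71817}{5}$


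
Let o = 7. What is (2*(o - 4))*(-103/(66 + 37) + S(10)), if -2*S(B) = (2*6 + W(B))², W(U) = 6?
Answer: -978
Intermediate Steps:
S(B) = -162 (S(B) = -(2*6 + 6)²/2 = -(12 + 6)²/2 = -½*18² = -½*324 = -162)
(2*(o - 4))*(-103/(66 + 37) + S(10)) = (2*(7 - 4))*(-103/(66 + 37) - 162) = (2*3)*(-103/103 - 162) = 6*(-103*1/103 - 162) = 6*(-1 - 162) = 6*(-163) = -978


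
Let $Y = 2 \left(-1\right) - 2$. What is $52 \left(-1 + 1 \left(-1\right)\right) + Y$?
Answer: $-108$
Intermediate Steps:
$Y = -4$ ($Y = -2 - 2 = -4$)
$52 \left(-1 + 1 \left(-1\right)\right) + Y = 52 \left(-1 + 1 \left(-1\right)\right) - 4 = 52 \left(-1 - 1\right) - 4 = 52 \left(-2\right) - 4 = -104 - 4 = -108$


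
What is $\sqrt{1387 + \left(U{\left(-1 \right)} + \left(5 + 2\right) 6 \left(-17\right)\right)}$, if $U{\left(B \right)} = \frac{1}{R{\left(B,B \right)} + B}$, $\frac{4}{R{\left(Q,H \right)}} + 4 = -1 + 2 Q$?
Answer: $\frac{86 \sqrt{11}}{11} \approx 25.93$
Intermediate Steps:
$R{\left(Q,H \right)} = \frac{4}{-5 + 2 Q}$ ($R{\left(Q,H \right)} = \frac{4}{-4 + \left(-1 + 2 Q\right)} = \frac{4}{-5 + 2 Q}$)
$U{\left(B \right)} = \frac{1}{B + \frac{4}{-5 + 2 B}}$ ($U{\left(B \right)} = \frac{1}{\frac{4}{-5 + 2 B} + B} = \frac{1}{B + \frac{4}{-5 + 2 B}}$)
$\sqrt{1387 + \left(U{\left(-1 \right)} + \left(5 + 2\right) 6 \left(-17\right)\right)} = \sqrt{1387 + \left(\frac{-5 + 2 \left(-1\right)}{4 - \left(-5 + 2 \left(-1\right)\right)} + \left(5 + 2\right) 6 \left(-17\right)\right)} = \sqrt{1387 + \left(\frac{-5 - 2}{4 - \left(-5 - 2\right)} + 7 \cdot 6 \left(-17\right)\right)} = \sqrt{1387 + \left(\frac{1}{4 - -7} \left(-7\right) + 42 \left(-17\right)\right)} = \sqrt{1387 - \left(714 - \frac{1}{4 + 7} \left(-7\right)\right)} = \sqrt{1387 - \left(714 - \frac{1}{11} \left(-7\right)\right)} = \sqrt{1387 + \left(\frac{1}{11} \left(-7\right) - 714\right)} = \sqrt{1387 - \frac{7861}{11}} = \sqrt{\frac{7396}{11}} = \frac{86 \sqrt{11}}{11}$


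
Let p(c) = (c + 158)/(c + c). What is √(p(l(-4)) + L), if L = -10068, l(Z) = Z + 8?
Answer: I*√40191/2 ≈ 100.24*I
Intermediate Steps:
l(Z) = 8 + Z
p(c) = (158 + c)/(2*c) (p(c) = (158 + c)/((2*c)) = (158 + c)*(1/(2*c)) = (158 + c)/(2*c))
√(p(l(-4)) + L) = √((158 + (8 - 4))/(2*(8 - 4)) - 10068) = √((½)*(158 + 4)/4 - 10068) = √((½)*(¼)*162 - 10068) = √(81/4 - 10068) = √(-40191/4) = I*√40191/2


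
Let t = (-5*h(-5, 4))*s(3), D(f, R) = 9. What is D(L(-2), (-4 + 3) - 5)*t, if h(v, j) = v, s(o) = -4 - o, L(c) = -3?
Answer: -1575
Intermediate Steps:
t = -175 (t = (-5*(-5))*(-4 - 1*3) = 25*(-4 - 3) = 25*(-7) = -175)
D(L(-2), (-4 + 3) - 5)*t = 9*(-175) = -1575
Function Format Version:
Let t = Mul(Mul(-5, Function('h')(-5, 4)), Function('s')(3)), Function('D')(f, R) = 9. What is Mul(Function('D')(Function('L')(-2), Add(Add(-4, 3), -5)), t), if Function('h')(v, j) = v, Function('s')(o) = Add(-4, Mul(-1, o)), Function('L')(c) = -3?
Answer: -1575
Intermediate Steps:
t = -175 (t = Mul(Mul(-5, -5), Add(-4, Mul(-1, 3))) = Mul(25, Add(-4, -3)) = Mul(25, -7) = -175)
Mul(Function('D')(Function('L')(-2), Add(Add(-4, 3), -5)), t) = Mul(9, -175) = -1575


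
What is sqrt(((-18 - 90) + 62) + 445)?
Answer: sqrt(399) ≈ 19.975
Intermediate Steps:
sqrt(((-18 - 90) + 62) + 445) = sqrt((-108 + 62) + 445) = sqrt(-46 + 445) = sqrt(399)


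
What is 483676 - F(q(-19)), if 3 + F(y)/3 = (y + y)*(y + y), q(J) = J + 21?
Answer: 483637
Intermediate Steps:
q(J) = 21 + J
F(y) = -9 + 12*y² (F(y) = -9 + 3*((y + y)*(y + y)) = -9 + 3*((2*y)*(2*y)) = -9 + 3*(4*y²) = -9 + 12*y²)
483676 - F(q(-19)) = 483676 - (-9 + 12*(21 - 19)²) = 483676 - (-9 + 12*2²) = 483676 - (-9 + 12*4) = 483676 - (-9 + 48) = 483676 - 1*39 = 483676 - 39 = 483637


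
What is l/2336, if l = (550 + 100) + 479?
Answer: 1129/2336 ≈ 0.48330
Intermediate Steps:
l = 1129 (l = 650 + 479 = 1129)
l/2336 = 1129/2336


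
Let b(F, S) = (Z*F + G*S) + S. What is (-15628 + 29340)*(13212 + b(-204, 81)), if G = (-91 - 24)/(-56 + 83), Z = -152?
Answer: 602724672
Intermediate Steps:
G = -115/27 ≈ -4.2593
b(F, S) = -152*F - 88*S/27 (b(F, S) = (-152*F - 115*S/27) + S = -152*F - 88*S/27)
(-15628 + 29340)*(13212 + b(-204, 81)) = (-15628 + 29340)*(13212 + (-152*(-204) - 88/27*81)) = 13712*(13212 + (31008 - 264)) = 13712*(13212 + 30744) = 13712*43956 = 602724672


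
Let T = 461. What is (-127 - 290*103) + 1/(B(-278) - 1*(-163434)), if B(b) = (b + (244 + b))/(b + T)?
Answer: -299051191829/9969370 ≈ -29997.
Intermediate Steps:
B(b) = (244 + 2*b)/(461 + b) (B(b) = (b + (244 + b))/(b + 461) = (244 + 2*b)/(461 + b))
(-127 - 290*103) + 1/(B(-278) - 1*(-163434)) = (-127 - 290*103) + 1/(2*(122 - 278)/(461 - 278) - 1*(-163434)) = (-127 - 29870) + 1/(2*(-156)/183 + 163434) = -29997 + 1/(2*(1/183)*(-156) + 163434) = -29997 + 1/(-104/61 + 163434) = -29997 + 1/(9969370/61) = -29997 + 61/9969370 = -299051191829/9969370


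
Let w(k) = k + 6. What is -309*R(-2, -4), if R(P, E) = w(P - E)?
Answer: -2472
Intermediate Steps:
w(k) = 6 + k
R(P, E) = 6 + P - E (R(P, E) = 6 + (P - E) = 6 + P - E)
-309*R(-2, -4) = -309*(6 - 2 - 1*(-4)) = -309*(6 - 2 + 4) = -309*8 = -2472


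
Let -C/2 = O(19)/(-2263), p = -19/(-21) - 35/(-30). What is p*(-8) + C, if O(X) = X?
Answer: -262242/15841 ≈ -16.555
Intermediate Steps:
p = 29/14 (p = -19*(-1/21) - 35*(-1/30) = 19/21 + 7/6 = 29/14 ≈ 2.0714)
C = 38/2263 (C = -38/(-2263) = -38*(-1)/2263 = -2*(-19/2263) = 38/2263 ≈ 0.016792)
p*(-8) + C = (29/14)*(-8) + 38/2263 = -116/7 + 38/2263 = -262242/15841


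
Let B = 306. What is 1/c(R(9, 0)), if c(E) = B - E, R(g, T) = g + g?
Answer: 1/288 ≈ 0.0034722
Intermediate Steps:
R(g, T) = 2*g
c(E) = 306 - E
1/c(R(9, 0)) = 1/(306 - 2*9) = 1/(306 - 1*18) = 1/(306 - 18) = 1/288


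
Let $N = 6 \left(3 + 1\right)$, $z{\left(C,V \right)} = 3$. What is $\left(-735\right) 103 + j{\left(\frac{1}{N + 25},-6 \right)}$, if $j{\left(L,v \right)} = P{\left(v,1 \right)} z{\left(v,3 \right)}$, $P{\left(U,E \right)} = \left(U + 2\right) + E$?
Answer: $-75714$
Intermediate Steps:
$P{\left(U,E \right)} = 2 + E + U$ ($P{\left(U,E \right)} = \left(2 + U\right) + E = 2 + E + U$)
$N = 24$ ($N = 6 \cdot 4 = 24$)
$j{\left(L,v \right)} = 9 + 3 v$ ($j{\left(L,v \right)} = \left(2 + 1 + v\right) 3 = \left(3 + v\right) 3 = 9 + 3 v$)
$\left(-735\right) 103 + j{\left(\frac{1}{N + 25},-6 \right)} = \left(-735\right) 103 + \left(9 + 3 \left(-6\right)\right) = -75705 + \left(9 - 18\right) = -75705 - 9 = -75714$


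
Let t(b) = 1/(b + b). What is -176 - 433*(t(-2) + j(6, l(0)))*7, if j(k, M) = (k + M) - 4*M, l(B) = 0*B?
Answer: -70417/4 ≈ -17604.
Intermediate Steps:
t(b) = 1/(2*b)
l(B) = 0
j(k, M) = k - 3*M (j(k, M) = (M + k) - 4*M = k - 3*M)
-176 - 433*(t(-2) + j(6, l(0)))*7 = -176 - 433*((½)/(-2) + (6 - 3*0))*7 = -176 - 433*((½)*(-½) + (6 + 0))*7 = -176 - 433*(-¼ + 6)*7 = -176 - 9959*7/4 = -176 - 433*161/4 = -176 - 69713/4 = -70417/4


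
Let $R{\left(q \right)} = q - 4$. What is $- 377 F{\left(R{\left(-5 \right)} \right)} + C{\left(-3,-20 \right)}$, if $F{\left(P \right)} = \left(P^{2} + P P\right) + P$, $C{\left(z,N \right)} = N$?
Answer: $-57701$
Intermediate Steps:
$R{\left(q \right)} = -4 + q$ ($R{\left(q \right)} = q - 4 = -4 + q$)
$F{\left(P \right)} = P + 2 P^{2}$ ($F{\left(P \right)} = \left(P^{2} + P^{2}\right) + P = 2 P^{2} + P = P + 2 P^{2}$)
$- 377 F{\left(R{\left(-5 \right)} \right)} + C{\left(-3,-20 \right)} = - 377 \left(-4 - 5\right) \left(1 + 2 \left(-4 - 5\right)\right) - 20 = - 377 \left(- 9 \left(1 + 2 \left(-9\right)\right)\right) - 20 = - 377 \left(- 9 \left(1 - 18\right)\right) - 20 = - 377 \left(\left(-9\right) \left(-17\right)\right) - 20 = \left(-377\right) 153 - 20 = -57681 - 20 = -57701$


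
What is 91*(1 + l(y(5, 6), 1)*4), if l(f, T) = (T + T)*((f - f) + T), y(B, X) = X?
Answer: 819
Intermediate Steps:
l(f, T) = 2*T² (l(f, T) = (2*T)*(0 + T) = (2*T)*T = 2*T²)
91*(1 + l(y(5, 6), 1)*4) = 91*(1 + (2*1²)*4) = 91*(1 + (2*1)*4) = 91*(1 + 2*4) = 91*(1 + 8) = 91*9 = 819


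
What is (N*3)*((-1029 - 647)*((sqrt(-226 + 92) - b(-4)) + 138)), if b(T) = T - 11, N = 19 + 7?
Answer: -20001384 - 130728*I*sqrt(134) ≈ -2.0001e+7 - 1.5133e+6*I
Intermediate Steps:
N = 26
b(T) = -11 + T
(N*3)*((-1029 - 647)*((sqrt(-226 + 92) - b(-4)) + 138)) = (26*3)*((-1029 - 647)*((sqrt(-226 + 92) - (-11 - 4)) + 138)) = 78*(-1676*((sqrt(-134) - 1*(-15)) + 138)) = 78*(-1676*((I*sqrt(134) + 15) + 138)) = 78*(-1676*((15 + I*sqrt(134)) + 138)) = 78*(-1676*(153 + I*sqrt(134))) = 78*(-256428 - 1676*I*sqrt(134)) = -20001384 - 130728*I*sqrt(134)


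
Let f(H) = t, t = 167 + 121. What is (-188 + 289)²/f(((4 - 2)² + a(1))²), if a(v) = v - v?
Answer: 10201/288 ≈ 35.420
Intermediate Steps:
a(v) = 0
t = 288
f(H) = 288
(-188 + 289)²/f(((4 - 2)² + a(1))²) = (-188 + 289)²/288 = 101²*(1/288) = 10201*(1/288) = 10201/288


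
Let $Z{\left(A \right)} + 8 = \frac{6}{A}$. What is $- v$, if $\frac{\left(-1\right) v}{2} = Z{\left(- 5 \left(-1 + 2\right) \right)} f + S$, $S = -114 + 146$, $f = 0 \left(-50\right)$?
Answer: $64$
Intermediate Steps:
$f = 0$
$Z{\left(A \right)} = -8 + \frac{6}{A}$
$S = 32$
$v = -64$ ($v = - 2 \left(\left(-8 + \frac{6}{\left(-5\right) \left(-1 + 2\right)}\right) 0 + 32\right) = - 2 \left(\left(-8 + \frac{6}{\left(-5\right) 1}\right) 0 + 32\right) = - 2 \left(\left(-8 + \frac{6}{-5}\right) 0 + 32\right) = - 2 \left(\left(-8 + 6 \left(- \frac{1}{5}\right)\right) 0 + 32\right) = - 2 \left(\left(-8 - \frac{6}{5}\right) 0 + 32\right) = - 2 \left(\left(- \frac{46}{5}\right) 0 + 32\right) = - 2 \left(0 + 32\right) = \left(-2\right) 32 = -64$)
$- v = \left(-1\right) \left(-64\right) = 64$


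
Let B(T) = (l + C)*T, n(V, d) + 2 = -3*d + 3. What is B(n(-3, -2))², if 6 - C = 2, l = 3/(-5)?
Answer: 14161/25 ≈ 566.44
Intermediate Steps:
l = -⅗ (l = 3*(-⅕) = -⅗ ≈ -0.60000)
C = 4 (C = 6 - 1*2 = 6 - 2 = 4)
n(V, d) = 1 - 3*d (n(V, d) = -2 + (-3*d + 3) = -2 + (3 - 3*d) = 1 - 3*d)
B(T) = 17*T/5 (B(T) = (-⅗ + 4)*T = 17*T/5)
B(n(-3, -2))² = (17*(1 - 3*(-2))/5)² = (17*(1 + 6)/5)² = ((17/5)*7)² = (119/5)² = 14161/25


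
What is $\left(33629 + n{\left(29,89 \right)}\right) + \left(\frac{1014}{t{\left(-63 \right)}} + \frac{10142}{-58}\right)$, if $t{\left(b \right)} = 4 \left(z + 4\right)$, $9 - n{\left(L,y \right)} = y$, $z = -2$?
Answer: $\frac{3886103}{116} \approx 33501.0$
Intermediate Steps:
$n{\left(L,y \right)} = 9 - y$
$t{\left(b \right)} = 8$ ($t{\left(b \right)} = 4 \left(-2 + 4\right) = 4 \cdot 2 = 8$)
$\left(33629 + n{\left(29,89 \right)}\right) + \left(\frac{1014}{t{\left(-63 \right)}} + \frac{10142}{-58}\right) = \left(33629 + \left(9 - 89\right)\right) + \left(\frac{1014}{8} + \frac{10142}{-58}\right) = \left(33629 + \left(9 - 89\right)\right) + \left(1014 \cdot \frac{1}{8} + 10142 \left(- \frac{1}{58}\right)\right) = \left(33629 - 80\right) + \left(\frac{507}{4} - \frac{5071}{29}\right) = 33549 - \frac{5581}{116} = \frac{3886103}{116}$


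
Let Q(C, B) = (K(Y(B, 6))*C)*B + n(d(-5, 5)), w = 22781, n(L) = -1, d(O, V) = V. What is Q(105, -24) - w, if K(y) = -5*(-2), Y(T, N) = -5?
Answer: -47982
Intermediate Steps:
K(y) = 10
Q(C, B) = -1 + 10*B*C (Q(C, B) = (10*C)*B - 1 = 10*B*C - 1 = -1 + 10*B*C)
Q(105, -24) - w = (-1 + 10*(-24)*105) - 1*22781 = (-1 - 25200) - 22781 = -25201 - 22781 = -47982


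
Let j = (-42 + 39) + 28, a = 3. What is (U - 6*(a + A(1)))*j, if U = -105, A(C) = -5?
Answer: -2325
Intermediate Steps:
j = 25 (j = -3 + 28 = 25)
(U - 6*(a + A(1)))*j = (-105 - 6*(3 - 5))*25 = (-105 - 6*(-2))*25 = (-105 + 12)*25 = -93*25 = -2325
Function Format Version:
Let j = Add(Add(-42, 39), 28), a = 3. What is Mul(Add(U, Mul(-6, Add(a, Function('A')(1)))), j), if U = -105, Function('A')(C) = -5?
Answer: -2325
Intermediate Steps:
j = 25 (j = Add(-3, 28) = 25)
Mul(Add(U, Mul(-6, Add(a, Function('A')(1)))), j) = Mul(Add(-105, Mul(-6, Add(3, -5))), 25) = Mul(Add(-105, Mul(-6, -2)), 25) = Mul(Add(-105, 12), 25) = Mul(-93, 25) = -2325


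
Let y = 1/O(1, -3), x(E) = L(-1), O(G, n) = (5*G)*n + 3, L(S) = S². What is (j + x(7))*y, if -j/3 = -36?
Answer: -109/12 ≈ -9.0833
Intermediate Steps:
O(G, n) = 3 + 5*G*n (O(G, n) = 5*G*n + 3 = 3 + 5*G*n)
x(E) = 1 (x(E) = (-1)² = 1)
j = 108 (j = -3*(-36) = 108)
y = -1/12 (y = 1/(3 + 5*1*(-3)) = 1/(3 - 15) = 1/(-12) = -1/12 ≈ -0.083333)
(j + x(7))*y = (108 + 1)*(-1/12) = 109*(-1/12) = -109/12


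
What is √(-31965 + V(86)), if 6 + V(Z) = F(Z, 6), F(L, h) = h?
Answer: I*√31965 ≈ 178.79*I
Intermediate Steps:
V(Z) = 0 (V(Z) = -6 + 6 = 0)
√(-31965 + V(86)) = √(-31965 + 0) = √(-31965) = I*√31965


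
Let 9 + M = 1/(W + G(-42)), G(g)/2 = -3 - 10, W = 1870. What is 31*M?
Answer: -514445/1844 ≈ -278.98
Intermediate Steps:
G(g) = -26 (G(g) = 2*(-3 - 10) = 2*(-13) = -26)
M = -16595/1844 (M = -9 + 1/(1870 - 26) = -9 + 1/1844 = -16595/1844 ≈ -8.9995)
31*M = 31*(-16595/1844) = -514445/1844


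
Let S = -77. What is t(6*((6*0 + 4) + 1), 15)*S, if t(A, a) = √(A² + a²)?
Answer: -1155*√5 ≈ -2582.7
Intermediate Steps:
t(6*((6*0 + 4) + 1), 15)*S = √((6*((6*0 + 4) + 1))² + 15²)*(-77) = √((6*((0 + 4) + 1))² + 225)*(-77) = √((6*(4 + 1))² + 225)*(-77) = √((6*5)² + 225)*(-77) = √(30² + 225)*(-77) = √(900 + 225)*(-77) = √1125*(-77) = (15*√5)*(-77) = -1155*√5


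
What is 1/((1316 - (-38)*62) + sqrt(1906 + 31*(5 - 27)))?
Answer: 3/11015 - sqrt(34)/2247060 ≈ 0.00026976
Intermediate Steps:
1/((1316 - (-38)*62) + sqrt(1906 + 31*(5 - 27))) = 1/((1316 - 1*(-2356)) + sqrt(1906 + 31*(-22))) = 1/((1316 + 2356) + sqrt(1906 - 682)) = 1/(3672 + sqrt(1224)) = 1/(3672 + 6*sqrt(34))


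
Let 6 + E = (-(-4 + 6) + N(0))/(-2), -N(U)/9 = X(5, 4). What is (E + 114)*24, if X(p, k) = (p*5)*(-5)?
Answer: -10884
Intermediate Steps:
X(p, k) = -25*p (X(p, k) = (5*p)*(-5) = -25*p)
N(U) = 1125 (N(U) = -(-225)*5 = -9*(-125) = 1125)
E = -1135/2 (E = -6 + (-(-4 + 6) + 1125)/(-2) = -6 - (-1*2 + 1125)/2 = -6 - (-2 + 1125)/2 = -6 - ½*1123 = -6 - 1123/2 = -1135/2 ≈ -567.50)
(E + 114)*24 = (-1135/2 + 114)*24 = -907/2*24 = -10884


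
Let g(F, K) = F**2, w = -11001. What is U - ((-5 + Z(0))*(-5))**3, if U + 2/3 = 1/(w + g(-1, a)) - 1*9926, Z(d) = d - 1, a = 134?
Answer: -1218580003/33000 ≈ -36927.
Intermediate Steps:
Z(d) = -1 + d
U = -327580003/33000 (U = -2/3 + (1/(-11001 + (-1)**2) - 1*9926) = -2/3 + (1/(-11001 + 1) - 9926) = -2/3 + (1/(-11000) - 9926) = -2/3 + (-1/11000 - 9926) = -2/3 - 109186001/11000 = -327580003/33000 ≈ -9926.7)
U - ((-5 + Z(0))*(-5))**3 = -327580003/33000 - ((-5 + (-1 + 0))*(-5))**3 = -327580003/33000 - ((-5 - 1)*(-5))**3 = -327580003/33000 - (-6*(-5))**3 = -327580003/33000 - 1*30**3 = -327580003/33000 - 1*27000 = -327580003/33000 - 27000 = -1218580003/33000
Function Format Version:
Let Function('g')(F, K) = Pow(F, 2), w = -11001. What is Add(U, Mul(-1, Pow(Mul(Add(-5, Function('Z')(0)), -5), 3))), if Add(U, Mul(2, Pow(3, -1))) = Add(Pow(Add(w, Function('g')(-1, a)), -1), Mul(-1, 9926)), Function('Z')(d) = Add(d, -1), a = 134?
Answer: Rational(-1218580003, 33000) ≈ -36927.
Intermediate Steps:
Function('Z')(d) = Add(-1, d)
U = Rational(-327580003, 33000) (U = Add(Rational(-2, 3), Add(Pow(Add(-11001, Pow(-1, 2)), -1), Mul(-1, 9926))) = Add(Rational(-2, 3), Add(Pow(Add(-11001, 1), -1), -9926)) = Add(Rational(-2, 3), Add(Pow(-11000, -1), -9926)) = Add(Rational(-2, 3), Add(Rational(-1, 11000), -9926)) = Add(Rational(-2, 3), Rational(-109186001, 11000)) = Rational(-327580003, 33000) ≈ -9926.7)
Add(U, Mul(-1, Pow(Mul(Add(-5, Function('Z')(0)), -5), 3))) = Add(Rational(-327580003, 33000), Mul(-1, Pow(Mul(Add(-5, Add(-1, 0)), -5), 3))) = Add(Rational(-327580003, 33000), Mul(-1, Pow(Mul(Add(-5, -1), -5), 3))) = Add(Rational(-327580003, 33000), Mul(-1, Pow(Mul(-6, -5), 3))) = Add(Rational(-327580003, 33000), Mul(-1, Pow(30, 3))) = Add(Rational(-327580003, 33000), Mul(-1, 27000)) = Add(Rational(-327580003, 33000), -27000) = Rational(-1218580003, 33000)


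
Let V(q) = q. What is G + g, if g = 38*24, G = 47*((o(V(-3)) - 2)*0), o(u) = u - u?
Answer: 912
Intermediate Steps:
o(u) = 0
G = 0 (G = 47*((0 - 2)*0) = 47*(-2*0) = 47*0 = 0)
g = 912
G + g = 0 + 912 = 912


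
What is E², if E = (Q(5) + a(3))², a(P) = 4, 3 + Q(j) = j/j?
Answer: 16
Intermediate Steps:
Q(j) = -2 (Q(j) = -3 + j/j = -3 + 1 = -2)
E = 4 (E = (-2 + 4)² = 2² = 4)
E² = 4² = 16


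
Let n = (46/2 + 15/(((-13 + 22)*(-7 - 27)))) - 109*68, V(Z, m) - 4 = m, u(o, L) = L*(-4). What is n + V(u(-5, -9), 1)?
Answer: -753173/102 ≈ -7384.0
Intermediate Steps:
u(o, L) = -4*L
V(Z, m) = 4 + m
n = -753683/102 (n = (46*(½) + 15/((9*(-34)))) - 7412 = (23 + 15/(-306)) - 7412 = (23 + 15*(-1/306)) - 7412 = (23 - 5/102) - 7412 = 2341/102 - 7412 = -753683/102 ≈ -7389.0)
n + V(u(-5, -9), 1) = -753683/102 + (4 + 1) = -753683/102 + 5 = -753173/102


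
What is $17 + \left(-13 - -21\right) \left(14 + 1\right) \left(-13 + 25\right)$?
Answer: $1457$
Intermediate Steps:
$17 + \left(-13 - -21\right) \left(14 + 1\right) \left(-13 + 25\right) = 17 + \left(-13 + 21\right) 15 \cdot 12 = 17 + 8 \cdot 180 = 17 + 1440 = 1457$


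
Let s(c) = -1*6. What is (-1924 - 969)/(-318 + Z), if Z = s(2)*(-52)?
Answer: 2893/6 ≈ 482.17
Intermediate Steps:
s(c) = -6
Z = 312 (Z = -6*(-52) = 312)
(-1924 - 969)/(-318 + Z) = (-1924 - 969)/(-318 + 312) = -2893/(-6) = -2893*(-⅙) = 2893/6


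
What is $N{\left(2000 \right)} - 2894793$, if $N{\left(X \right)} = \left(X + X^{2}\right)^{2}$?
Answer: $16016001105207$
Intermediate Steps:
$N{\left(2000 \right)} - 2894793 = 2000^{2} \left(1 + 2000\right)^{2} - 2894793 = 4000000 \cdot 2001^{2} - 2894793 = 4000000 \cdot 4004001 - 2894793 = 16016004000000 - 2894793 = 16016001105207$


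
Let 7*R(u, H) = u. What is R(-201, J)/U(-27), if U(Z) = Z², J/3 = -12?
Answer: -67/1701 ≈ -0.039389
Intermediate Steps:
J = -36 (J = 3*(-12) = -36)
R(u, H) = u/7
R(-201, J)/U(-27) = ((⅐)*(-201))/((-27)²) = -201/7/729 = -201/7*1/729 = -67/1701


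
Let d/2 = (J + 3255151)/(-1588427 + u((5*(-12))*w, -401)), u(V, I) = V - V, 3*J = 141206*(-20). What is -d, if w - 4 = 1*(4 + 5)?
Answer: 13882666/4765281 ≈ 2.9133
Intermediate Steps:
J = -2824120/3 (J = (141206*(-20))/3 = (⅓)*(-2824120) = -2824120/3 ≈ -9.4137e+5)
w = 13 (w = 4 + 1*(4 + 5) = 4 + 1*9 = 4 + 9 = 13)
u(V, I) = 0
d = -13882666/4765281 (d = 2*((-2824120/3 + 3255151)/(-1588427 + 0)) = 2*((6941333/3)/(-1588427)) = 2*((6941333/3)*(-1/1588427)) = 2*(-6941333/4765281) = -13882666/4765281 ≈ -2.9133)
-d = -1*(-13882666/4765281) = 13882666/4765281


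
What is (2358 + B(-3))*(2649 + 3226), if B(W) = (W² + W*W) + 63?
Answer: 14329125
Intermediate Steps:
B(W) = 63 + 2*W² (B(W) = (W² + W²) + 63 = 2*W² + 63 = 63 + 2*W²)
(2358 + B(-3))*(2649 + 3226) = (2358 + (63 + 2*(-3)²))*(2649 + 3226) = (2358 + (63 + 2*9))*5875 = (2358 + (63 + 18))*5875 = (2358 + 81)*5875 = 2439*5875 = 14329125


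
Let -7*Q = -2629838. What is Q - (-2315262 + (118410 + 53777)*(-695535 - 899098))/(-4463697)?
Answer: 1402394039665/4463697 ≈ 3.1418e+5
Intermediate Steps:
Q = 2629838/7 (Q = -1/7*(-2629838) = 2629838/7 ≈ 3.7569e+5)
Q - (-2315262 + (118410 + 53777)*(-695535 - 899098))/(-4463697) = 2629838/7 - (-2315262 + (118410 + 53777)*(-695535 - 899098))/(-4463697) = 2629838/7 - (-2315262 + 172187*(-1594633))*(-1)/4463697 = 2629838/7 - (-2315262 - 274575072371)*(-1)/4463697 = 2629838/7 - (-274577387633)*(-1)/4463697 = 2629838/7 - 1*274577387633/4463697 = 2629838/7 - 274577387633/4463697 = 1402394039665/4463697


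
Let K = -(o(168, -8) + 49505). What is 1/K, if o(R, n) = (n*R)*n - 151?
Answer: -1/60106 ≈ -1.6637e-5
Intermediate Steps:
o(R, n) = -151 + R*n² (o(R, n) = (R*n)*n - 151 = R*n² - 151 = -151 + R*n²)
K = -60106 (K = -((-151 + 168*(-8)²) + 49505) = -((-151 + 168*64) + 49505) = -((-151 + 10752) + 49505) = -(10601 + 49505) = -1*60106 = -60106)
1/K = 1/(-60106) = -1/60106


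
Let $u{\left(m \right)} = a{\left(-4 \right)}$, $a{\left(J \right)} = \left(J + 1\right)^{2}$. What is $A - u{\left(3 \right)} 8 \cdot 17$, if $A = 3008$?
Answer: $1784$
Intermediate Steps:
$a{\left(J \right)} = \left(1 + J\right)^{2}$
$u{\left(m \right)} = 9$ ($u{\left(m \right)} = \left(1 - 4\right)^{2} = \left(-3\right)^{2} = 9$)
$A - u{\left(3 \right)} 8 \cdot 17 = 3008 - 9 \cdot 8 \cdot 17 = 3008 - 72 \cdot 17 = 3008 - 1224 = 1784$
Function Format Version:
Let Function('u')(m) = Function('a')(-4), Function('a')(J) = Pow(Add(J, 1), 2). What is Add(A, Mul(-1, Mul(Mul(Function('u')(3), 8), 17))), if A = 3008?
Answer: 1784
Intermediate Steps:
Function('a')(J) = Pow(Add(1, J), 2)
Function('u')(m) = 9 (Function('u')(m) = Pow(Add(1, -4), 2) = Pow(-3, 2) = 9)
Add(A, Mul(-1, Mul(Mul(Function('u')(3), 8), 17))) = Add(3008, Mul(-1, Mul(Mul(9, 8), 17))) = Add(3008, Mul(-1, Mul(72, 17))) = Add(3008, Mul(-1, 1224)) = Add(3008, -1224) = 1784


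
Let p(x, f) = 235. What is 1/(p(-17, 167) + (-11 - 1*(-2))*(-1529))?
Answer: 1/13996 ≈ 7.1449e-5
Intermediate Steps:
1/(p(-17, 167) + (-11 - 1*(-2))*(-1529)) = 1/(235 + (-11 - 1*(-2))*(-1529)) = 1/(235 + (-11 + 2)*(-1529)) = 1/(235 - 9*(-1529)) = 1/(235 + 13761) = 1/13996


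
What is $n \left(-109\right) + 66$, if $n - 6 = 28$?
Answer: $-3640$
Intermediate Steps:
$n = 34$ ($n = 6 + 28 = 34$)
$n \left(-109\right) + 66 = 34 \left(-109\right) + 66 = -3706 + 66 = -3640$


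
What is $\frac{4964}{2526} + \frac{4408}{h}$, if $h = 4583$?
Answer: $\frac{16942310}{5788329} \approx 2.927$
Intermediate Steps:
$\frac{4964}{2526} + \frac{4408}{h} = \frac{4964}{2526} + \frac{4408}{4583} = 4964 \cdot \frac{1}{2526} + 4408 \cdot \frac{1}{4583} = \frac{2482}{1263} + \frac{4408}{4583} = \frac{16942310}{5788329}$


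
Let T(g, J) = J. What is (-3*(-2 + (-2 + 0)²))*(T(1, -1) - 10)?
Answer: 66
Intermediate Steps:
(-3*(-2 + (-2 + 0)²))*(T(1, -1) - 10) = (-3*(-2 + (-2 + 0)²))*(-1 - 10) = -3*(-2 + (-2)²)*(-11) = -3*(-2 + 4)*(-11) = -3*2*(-11) = -6*(-11) = 66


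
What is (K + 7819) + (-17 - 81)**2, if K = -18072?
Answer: -649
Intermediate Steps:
(K + 7819) + (-17 - 81)**2 = (-18072 + 7819) + (-17 - 81)**2 = -10253 + (-98)**2 = -10253 + 9604 = -649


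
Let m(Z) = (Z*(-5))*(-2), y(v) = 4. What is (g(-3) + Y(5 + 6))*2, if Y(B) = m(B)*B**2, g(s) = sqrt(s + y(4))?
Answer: 26622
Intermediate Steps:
m(Z) = 10*Z (m(Z) = -5*Z*(-2) = 10*Z)
g(s) = sqrt(4 + s) (g(s) = sqrt(s + 4) = sqrt(4 + s))
Y(B) = 10*B**3 (Y(B) = (10*B)*B**2 = 10*B**3)
(g(-3) + Y(5 + 6))*2 = (sqrt(4 - 3) + 10*(5 + 6)**3)*2 = (sqrt(1) + 10*11**3)*2 = (1 + 10*1331)*2 = (1 + 13310)*2 = 13311*2 = 26622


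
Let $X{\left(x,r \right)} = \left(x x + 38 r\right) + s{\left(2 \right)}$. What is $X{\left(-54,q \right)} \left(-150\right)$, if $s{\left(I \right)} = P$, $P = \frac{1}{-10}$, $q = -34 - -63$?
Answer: $-602685$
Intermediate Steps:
$q = 29$ ($q = -34 + 63 = 29$)
$P = - \frac{1}{10} \approx -0.1$
$s{\left(I \right)} = - \frac{1}{10}$
$X{\left(x,r \right)} = - \frac{1}{10} + x^{2} + 38 r$ ($X{\left(x,r \right)} = \left(x x + 38 r\right) - \frac{1}{10} = \left(x^{2} + 38 r\right) - \frac{1}{10} = - \frac{1}{10} + x^{2} + 38 r$)
$X{\left(-54,q \right)} \left(-150\right) = \left(- \frac{1}{10} + \left(-54\right)^{2} + 38 \cdot 29\right) \left(-150\right) = \left(- \frac{1}{10} + 2916 + 1102\right) \left(-150\right) = \frac{40179}{10} \left(-150\right) = -602685$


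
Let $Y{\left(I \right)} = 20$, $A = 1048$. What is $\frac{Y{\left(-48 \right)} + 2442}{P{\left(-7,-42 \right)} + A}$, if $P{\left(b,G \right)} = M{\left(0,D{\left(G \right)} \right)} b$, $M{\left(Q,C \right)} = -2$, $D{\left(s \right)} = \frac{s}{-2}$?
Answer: $\frac{1231}{531} \approx 2.3183$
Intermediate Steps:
$D{\left(s \right)} = - \frac{s}{2}$ ($D{\left(s \right)} = s \left(- \frac{1}{2}\right) = - \frac{s}{2}$)
$P{\left(b,G \right)} = - 2 b$
$\frac{Y{\left(-48 \right)} + 2442}{P{\left(-7,-42 \right)} + A} = \frac{20 + 2442}{\left(-2\right) \left(-7\right) + 1048} = \frac{2462}{14 + 1048} = \frac{2462}{1062} = 2462 \cdot \frac{1}{1062} = \frac{1231}{531}$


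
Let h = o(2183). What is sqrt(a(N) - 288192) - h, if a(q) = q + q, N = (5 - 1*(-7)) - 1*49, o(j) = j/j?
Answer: -1 + I*sqrt(288266) ≈ -1.0 + 536.9*I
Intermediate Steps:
o(j) = 1
N = -37 (N = (5 + 7) - 49 = 12 - 49 = -37)
h = 1
a(q) = 2*q
sqrt(a(N) - 288192) - h = sqrt(2*(-37) - 288192) - 1*1 = sqrt(-74 - 288192) - 1 = sqrt(-288266) - 1 = I*sqrt(288266) - 1 = -1 + I*sqrt(288266)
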